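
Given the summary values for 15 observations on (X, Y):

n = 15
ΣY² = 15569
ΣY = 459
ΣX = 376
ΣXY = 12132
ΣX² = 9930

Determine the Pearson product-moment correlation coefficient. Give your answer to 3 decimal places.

r = (nΣXY − ΣXΣY) / √[(nΣX² − (ΣX)²)(nΣY² − (ΣY)²)]
Numerator: 15×12132 − 376×459 = 9396
Denominator: √[(148950 − 141376)(233535 − 210681)] = √[7574 × 22854] = 13156.6028
r = 9396 / 13156.6028 ≈ 0.714

0.714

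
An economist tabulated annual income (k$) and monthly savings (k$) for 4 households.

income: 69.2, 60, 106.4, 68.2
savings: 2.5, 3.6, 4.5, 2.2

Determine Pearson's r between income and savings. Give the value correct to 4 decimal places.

n = 4, Σx = 303.8, Σy = 12.8, Σx² = 24360.84, Σy² = 44.3, Σxy = 1017.84
nΣxy − ΣxΣy = 4071.36 − 3888.64 = 182.72
nΣx² − (Σx)² = 97443.36 − 92294.44 = 5148.92; nΣy² − (Σy)² = 177.2 − 163.84 = 13.36
r = 182.72 / √(5148.92 × 13.36) = 182.72 / 262.2777 ≈ 0.6967

0.6967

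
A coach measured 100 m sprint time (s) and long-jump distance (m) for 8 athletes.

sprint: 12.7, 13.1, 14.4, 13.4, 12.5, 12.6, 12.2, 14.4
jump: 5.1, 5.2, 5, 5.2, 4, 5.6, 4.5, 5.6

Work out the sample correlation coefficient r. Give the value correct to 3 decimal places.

n = 8, Σx = 105.3, Σy = 40.2, Σx² = 1391.03, Σy² = 204.06, Σxy = 530.67
nΣxy − ΣxΣy = 4245.36 − 4233.06 = 12.3
nΣx² − (Σx)² = 11128.24 − 11088.09 = 40.15; nΣy² − (Σy)² = 1632.48 − 1616.04 = 16.44
r = 12.3 / √(40.15 × 16.44) = 12.3 / 25.6917 ≈ 0.479

0.479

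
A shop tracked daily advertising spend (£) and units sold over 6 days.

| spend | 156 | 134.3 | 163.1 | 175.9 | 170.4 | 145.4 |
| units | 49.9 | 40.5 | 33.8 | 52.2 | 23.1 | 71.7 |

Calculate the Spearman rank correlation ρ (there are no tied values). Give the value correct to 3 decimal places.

Rank spend: 3, 1, 4, 6, 5, 2
Rank units: 4, 3, 2, 5, 1, 6
d = rank(spend) − rank(units): -1, -2, 2, 1, 4, -4; Σd² = 42
ρ = 1 − 6Σd² / [n(n²−1)] = 1 − 6×42 / (6×35) = 1 − 252/210 ≈ -0.200

-0.200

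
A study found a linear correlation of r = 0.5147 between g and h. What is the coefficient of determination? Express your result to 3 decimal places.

0.265

r² = (0.5147)² = 0.265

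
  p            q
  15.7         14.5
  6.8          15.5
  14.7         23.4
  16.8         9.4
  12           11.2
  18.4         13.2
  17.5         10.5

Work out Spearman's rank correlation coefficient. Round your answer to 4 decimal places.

-0.5000

Rank p: 4, 1, 3, 5, 2, 7, 6
Rank q: 5, 6, 7, 1, 3, 4, 2
d = rank(p) − rank(q): -1, -5, -4, 4, -1, 3, 4; Σd² = 84
ρ = 1 − 6Σd² / [n(n²−1)] = 1 − 6×84 / (7×48) = 1 − 504/336 ≈ -0.5000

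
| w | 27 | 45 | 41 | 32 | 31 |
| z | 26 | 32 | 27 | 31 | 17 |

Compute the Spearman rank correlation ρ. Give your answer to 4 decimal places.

Rank w: 1, 5, 4, 3, 2
Rank z: 2, 5, 3, 4, 1
d = rank(w) − rank(z): -1, 0, 1, -1, 1; Σd² = 4
ρ = 1 − 6Σd² / [n(n²−1)] = 1 − 6×4 / (5×24) = 1 − 24/120 ≈ 0.8000

0.8000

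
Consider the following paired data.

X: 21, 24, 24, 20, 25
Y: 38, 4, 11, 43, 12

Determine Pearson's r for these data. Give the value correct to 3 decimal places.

n = 5, ΣX = 114, ΣY = 108, ΣX² = 2618, ΣY² = 3574, ΣXY = 2318
nΣXY − ΣXΣY = 11590 − 12312 = -722
nΣX² − (ΣX)² = 13090 − 12996 = 94; nΣY² − (ΣY)² = 17870 − 11664 = 6206
r = -722 / √(94 × 6206) = -722 / 763.7827 ≈ -0.945

-0.945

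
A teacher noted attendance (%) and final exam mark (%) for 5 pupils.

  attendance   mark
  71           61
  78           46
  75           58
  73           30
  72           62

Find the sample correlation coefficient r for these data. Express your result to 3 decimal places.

-0.290

n = 5, Σx = 369, Σy = 257, Σx² = 27263, Σy² = 13945, Σxy = 18923
nΣxy − ΣxΣy = 94615 − 94833 = -218
nΣx² − (Σx)² = 136315 − 136161 = 154; nΣy² − (Σy)² = 69725 − 66049 = 3676
r = -218 / √(154 × 3676) = -218 / 752.3988 ≈ -0.290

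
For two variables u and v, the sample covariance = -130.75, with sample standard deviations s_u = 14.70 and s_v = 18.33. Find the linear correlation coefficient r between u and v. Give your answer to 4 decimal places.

-0.4852

r = Cov(u,v) / (s_u · s_v) = -130.75 / (14.70 × 18.33)
  = -130.75 / 269.4510 ≈ -0.4852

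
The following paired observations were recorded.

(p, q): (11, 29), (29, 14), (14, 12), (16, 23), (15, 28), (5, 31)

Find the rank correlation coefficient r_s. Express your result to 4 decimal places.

Rank p: 2, 6, 3, 5, 4, 1
Rank q: 5, 2, 1, 3, 4, 6
d = rank(p) − rank(q): -3, 4, 2, 2, 0, -5; Σd² = 58
ρ = 1 − 6Σd² / [n(n²−1)] = 1 − 6×58 / (6×35) = 1 − 348/210 ≈ -0.6571

-0.6571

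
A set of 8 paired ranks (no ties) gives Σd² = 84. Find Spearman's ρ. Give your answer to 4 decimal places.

ρ = 1 − 6Σd² / [n(n²−1)] = 1 − 6×84 / (8×63)
  = 1 − 504/504 = 1 − 1.00000 ≈ 0.0000

0.0000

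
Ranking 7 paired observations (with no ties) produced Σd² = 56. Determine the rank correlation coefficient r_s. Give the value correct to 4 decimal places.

ρ = 1 − 6Σd² / [n(n²−1)] = 1 − 6×56 / (7×48)
  = 1 − 336/336 = 1 − 1.00000 ≈ 0.0000

0.0000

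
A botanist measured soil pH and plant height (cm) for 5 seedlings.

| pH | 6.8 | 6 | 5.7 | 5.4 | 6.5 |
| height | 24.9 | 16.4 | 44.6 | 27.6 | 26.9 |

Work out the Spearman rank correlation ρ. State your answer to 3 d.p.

-0.600

Rank pH: 5, 3, 2, 1, 4
Rank height: 2, 1, 5, 4, 3
d = rank(pH) − rank(height): 3, 2, -3, -3, 1; Σd² = 32
ρ = 1 − 6Σd² / [n(n²−1)] = 1 − 6×32 / (5×24) = 1 − 192/120 ≈ -0.600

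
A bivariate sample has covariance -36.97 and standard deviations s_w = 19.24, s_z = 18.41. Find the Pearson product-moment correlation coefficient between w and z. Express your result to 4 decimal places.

-0.1044

r = Cov(w,z) / (s_w · s_z) = -36.97 / (19.24 × 18.41)
  = -36.97 / 354.2084 ≈ -0.1044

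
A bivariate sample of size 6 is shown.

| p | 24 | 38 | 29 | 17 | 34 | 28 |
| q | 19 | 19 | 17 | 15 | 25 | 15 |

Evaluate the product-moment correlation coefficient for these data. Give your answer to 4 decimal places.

n = 6, Σp = 170, Σq = 110, Σp² = 5090, Σq² = 2086, Σpq = 3196
nΣpq − ΣpΣq = 19176 − 18700 = 476
nΣp² − (Σp)² = 30540 − 28900 = 1640; nΣq² − (Σq)² = 12516 − 12100 = 416
r = 476 / √(1640 × 416) = 476 / 825.9782 ≈ 0.5763

0.5763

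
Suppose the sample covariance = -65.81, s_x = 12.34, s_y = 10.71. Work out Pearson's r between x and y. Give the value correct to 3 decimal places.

r = Cov(x,y) / (s_x · s_y) = -65.81 / (12.34 × 10.71)
  = -65.81 / 132.1614 ≈ -0.498

-0.498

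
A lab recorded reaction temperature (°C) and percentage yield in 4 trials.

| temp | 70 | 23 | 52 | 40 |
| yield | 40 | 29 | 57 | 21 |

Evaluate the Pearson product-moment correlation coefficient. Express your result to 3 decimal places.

n = 4, Σx = 185, Σy = 147, Σx² = 9733, Σy² = 6131, Σxy = 7271
nΣxy − ΣxΣy = 29084 − 27195 = 1889
nΣx² − (Σx)² = 38932 − 34225 = 4707; nΣy² − (Σy)² = 24524 − 21609 = 2915
r = 1889 / √(4707 × 2915) = 1889 / 3704.1740 ≈ 0.510

0.510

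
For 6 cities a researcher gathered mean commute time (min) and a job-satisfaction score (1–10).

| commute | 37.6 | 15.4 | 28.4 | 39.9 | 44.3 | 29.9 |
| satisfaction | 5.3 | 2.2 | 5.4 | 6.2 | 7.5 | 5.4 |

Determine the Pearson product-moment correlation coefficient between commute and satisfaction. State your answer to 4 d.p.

n = 6, Σx = 195.5, Σy = 32, Σx² = 6905.99, Σy² = 185.94, Σxy = 1127.61
nΣxy − ΣxΣy = 6765.66 − 6256 = 509.66
nΣx² − (Σx)² = 41435.94 − 38220.25 = 3215.69; nΣy² − (Σy)² = 1115.64 − 1024 = 91.64
r = 509.66 / √(3215.69 × 91.64) = 509.66 / 542.8497 ≈ 0.9389

0.9389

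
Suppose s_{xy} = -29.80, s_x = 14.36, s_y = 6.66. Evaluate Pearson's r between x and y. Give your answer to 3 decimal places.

-0.312

r = Cov(x,y) / (s_x · s_y) = -29.80 / (14.36 × 6.66)
  = -29.80 / 95.6376 ≈ -0.312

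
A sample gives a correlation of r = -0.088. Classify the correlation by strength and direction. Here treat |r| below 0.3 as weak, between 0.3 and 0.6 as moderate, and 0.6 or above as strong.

r = -0.088 < 0 so the relationship is negative.
|r| = 0.088, which falls in the weak range.

weak negative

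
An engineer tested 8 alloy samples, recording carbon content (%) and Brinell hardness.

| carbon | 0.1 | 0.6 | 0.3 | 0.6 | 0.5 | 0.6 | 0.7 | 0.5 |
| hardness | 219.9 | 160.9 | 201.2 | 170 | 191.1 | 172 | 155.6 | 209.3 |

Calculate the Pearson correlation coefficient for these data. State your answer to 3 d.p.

-0.869

n = 8, Σx = 3.9, Σy = 1480, Σx² = 2.17, Σy² = 277747.32, Σxy = 693.21
nΣxy − ΣxΣy = 5545.68 − 5772 = -226.32
nΣx² − (Σx)² = 17.36 − 15.21 = 2.15; nΣy² − (Σy)² = 2221978.56 − 2190400 = 31578.56
r = -226.32 / √(2.15 × 31578.56) = -226.32 / 260.5646 ≈ -0.869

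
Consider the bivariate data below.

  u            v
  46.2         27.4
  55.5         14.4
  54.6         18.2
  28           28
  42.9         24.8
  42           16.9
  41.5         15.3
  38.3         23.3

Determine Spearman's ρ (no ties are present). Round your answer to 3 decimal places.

Rank u: 6, 8, 7, 1, 5, 4, 3, 2
Rank v: 7, 1, 4, 8, 6, 3, 2, 5
d = rank(u) − rank(v): -1, 7, 3, -7, -1, 1, 1, -3; Σd² = 120
ρ = 1 − 6Σd² / [n(n²−1)] = 1 − 6×120 / (8×63) = 1 − 720/504 ≈ -0.429

-0.429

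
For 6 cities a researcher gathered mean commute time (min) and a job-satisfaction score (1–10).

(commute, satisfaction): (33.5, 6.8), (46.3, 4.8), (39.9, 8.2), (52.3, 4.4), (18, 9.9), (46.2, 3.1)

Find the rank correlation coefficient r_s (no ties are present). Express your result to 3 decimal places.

-0.771

Rank commute: 2, 5, 3, 6, 1, 4
Rank satisfaction: 4, 3, 5, 2, 6, 1
d = rank(commute) − rank(satisfaction): -2, 2, -2, 4, -5, 3; Σd² = 62
ρ = 1 − 6Σd² / [n(n²−1)] = 1 − 6×62 / (6×35) = 1 − 372/210 ≈ -0.771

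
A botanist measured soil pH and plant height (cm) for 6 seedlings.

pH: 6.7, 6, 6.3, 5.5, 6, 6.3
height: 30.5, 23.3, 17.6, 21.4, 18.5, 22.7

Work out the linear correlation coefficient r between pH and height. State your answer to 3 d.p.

0.526

n = 6, Σx = 36.8, Σy = 134, Σx² = 226.52, Σy² = 3098.4, Σxy = 826.74
nΣxy − ΣxΣy = 4960.44 − 4931.2 = 29.24
nΣx² − (Σx)² = 1359.12 − 1354.24 = 4.88; nΣy² − (Σy)² = 18590.4 − 17956 = 634.4
r = 29.24 / √(4.88 × 634.4) = 29.24 / 55.6406 ≈ 0.526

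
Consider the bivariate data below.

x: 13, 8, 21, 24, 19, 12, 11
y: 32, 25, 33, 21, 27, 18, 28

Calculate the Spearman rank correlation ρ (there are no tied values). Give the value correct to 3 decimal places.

Rank x: 4, 1, 6, 7, 5, 3, 2
Rank y: 6, 3, 7, 2, 4, 1, 5
d = rank(x) − rank(y): -2, -2, -1, 5, 1, 2, -3; Σd² = 48
ρ = 1 − 6Σd² / [n(n²−1)] = 1 − 6×48 / (7×48) = 1 − 288/336 ≈ 0.143

0.143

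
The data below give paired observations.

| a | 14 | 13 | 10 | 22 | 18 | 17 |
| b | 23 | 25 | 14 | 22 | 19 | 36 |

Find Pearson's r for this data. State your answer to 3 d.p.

0.304

n = 6, Σa = 94, Σb = 139, Σa² = 1562, Σb² = 3491, Σab = 2225
nΣab − ΣaΣb = 13350 − 13066 = 284
nΣa² − (Σa)² = 9372 − 8836 = 536; nΣb² − (Σb)² = 20946 − 19321 = 1625
r = 284 / √(536 × 1625) = 284 / 933.2738 ≈ 0.304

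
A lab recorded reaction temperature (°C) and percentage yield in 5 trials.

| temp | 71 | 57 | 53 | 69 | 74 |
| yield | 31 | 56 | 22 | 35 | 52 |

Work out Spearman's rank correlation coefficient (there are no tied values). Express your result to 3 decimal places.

Rank temp: 4, 2, 1, 3, 5
Rank yield: 2, 5, 1, 3, 4
d = rank(temp) − rank(yield): 2, -3, 0, 0, 1; Σd² = 14
ρ = 1 − 6Σd² / [n(n²−1)] = 1 − 6×14 / (5×24) = 1 − 84/120 ≈ 0.300

0.300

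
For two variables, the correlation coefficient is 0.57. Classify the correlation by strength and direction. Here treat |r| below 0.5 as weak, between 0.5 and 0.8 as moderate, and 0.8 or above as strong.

moderate positive

r = 0.57 > 0 so the relationship is positive.
|r| = 0.57, which falls in the moderate range.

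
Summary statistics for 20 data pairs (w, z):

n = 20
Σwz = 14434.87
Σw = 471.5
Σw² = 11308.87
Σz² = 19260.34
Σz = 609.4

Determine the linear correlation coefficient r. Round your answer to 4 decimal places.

r = (nΣwz − ΣwΣz) / √[(nΣw² − (Σw)²)(nΣz² − (Σz)²)]
Numerator: 20×14434.87 − 471.5×609.4 = 1365.3
Denominator: √[(226177.4 − 222312.25)(385206.8 − 371368.36)] = √[3865.15 × 13838.44] = 7313.5249
r = 1365.3 / 7313.5249 ≈ 0.1867

0.1867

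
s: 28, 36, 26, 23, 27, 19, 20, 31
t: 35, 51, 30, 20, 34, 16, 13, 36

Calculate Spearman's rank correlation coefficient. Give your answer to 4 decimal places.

Rank s: 6, 8, 4, 3, 5, 1, 2, 7
Rank t: 6, 8, 4, 3, 5, 2, 1, 7
d = rank(s) − rank(t): 0, 0, 0, 0, 0, -1, 1, 0; Σd² = 2
ρ = 1 − 6Σd² / [n(n²−1)] = 1 − 6×2 / (8×63) = 1 − 12/504 ≈ 0.9762

0.9762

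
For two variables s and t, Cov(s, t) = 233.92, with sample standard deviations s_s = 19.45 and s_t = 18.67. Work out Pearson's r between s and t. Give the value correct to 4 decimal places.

r = Cov(s,t) / (s_s · s_t) = 233.92 / (19.45 × 18.67)
  = 233.92 / 363.1315 ≈ 0.6442

0.6442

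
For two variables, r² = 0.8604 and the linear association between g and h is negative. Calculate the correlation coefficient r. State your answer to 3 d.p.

|r| = √0.8604 = 0.928
The association is negative, so r = −0.928.

-0.928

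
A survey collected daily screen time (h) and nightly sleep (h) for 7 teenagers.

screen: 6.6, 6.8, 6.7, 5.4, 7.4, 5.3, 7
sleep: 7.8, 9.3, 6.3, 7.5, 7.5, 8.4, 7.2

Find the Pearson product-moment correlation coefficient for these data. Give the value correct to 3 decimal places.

-0.184

n = 7, Σx = 45.2, Σy = 54, Σx² = 295.7, Σy² = 421.92, Σxy = 347.85
nΣxy − ΣxΣy = 2434.95 − 2440.8 = -5.85
nΣx² − (Σx)² = 2069.9 − 2043.04 = 26.86; nΣy² − (Σy)² = 2953.44 − 2916 = 37.44
r = -5.85 / √(26.86 × 37.44) = -5.85 / 31.7118 ≈ -0.184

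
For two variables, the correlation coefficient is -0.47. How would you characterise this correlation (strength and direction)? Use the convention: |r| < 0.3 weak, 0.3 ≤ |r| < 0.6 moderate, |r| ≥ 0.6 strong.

r = -0.47 < 0 so the relationship is negative.
|r| = 0.47, which falls in the moderate range.

moderate negative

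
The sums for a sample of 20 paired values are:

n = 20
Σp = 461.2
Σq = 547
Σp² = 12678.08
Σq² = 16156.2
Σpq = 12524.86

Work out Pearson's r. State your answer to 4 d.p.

r = (nΣpq − ΣpΣq) / √[(nΣp² − (Σp)²)(nΣq² − (Σq)²)]
Numerator: 20×12524.86 − 461.2×547 = -1779.2
Denominator: √[(253561.6 − 212705.44)(323124 − 299209)] = √[40856.16 × 23915] = 31258.2000
r = -1779.2 / 31258.2000 ≈ -0.0569

-0.0569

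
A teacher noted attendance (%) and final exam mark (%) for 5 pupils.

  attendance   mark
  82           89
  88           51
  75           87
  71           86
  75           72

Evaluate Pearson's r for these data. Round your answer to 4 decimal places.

-0.6696

n = 5, Σx = 391, Σy = 385, Σx² = 30759, Σy² = 30671, Σxy = 29817
nΣxy − ΣxΣy = 149085 − 150535 = -1450
nΣx² − (Σx)² = 153795 − 152881 = 914; nΣy² − (Σy)² = 153355 − 148225 = 5130
r = -1450 / √(914 × 5130) = -1450 / 2165.3683 ≈ -0.6696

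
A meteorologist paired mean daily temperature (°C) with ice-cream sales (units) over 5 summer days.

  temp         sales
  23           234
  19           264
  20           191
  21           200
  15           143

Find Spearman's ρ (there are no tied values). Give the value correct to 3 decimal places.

Rank temp: 5, 2, 3, 4, 1
Rank sales: 4, 5, 2, 3, 1
d = rank(temp) − rank(sales): 1, -3, 1, 1, 0; Σd² = 12
ρ = 1 − 6Σd² / [n(n²−1)] = 1 − 6×12 / (5×24) = 1 − 72/120 ≈ 0.400

0.400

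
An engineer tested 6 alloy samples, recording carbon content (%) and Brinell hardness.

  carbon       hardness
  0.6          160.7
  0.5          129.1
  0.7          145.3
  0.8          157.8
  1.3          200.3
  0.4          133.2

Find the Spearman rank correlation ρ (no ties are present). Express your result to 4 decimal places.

0.7714

Rank carbon: 3, 2, 4, 5, 6, 1
Rank hardness: 5, 1, 3, 4, 6, 2
d = rank(carbon) − rank(hardness): -2, 1, 1, 1, 0, -1; Σd² = 8
ρ = 1 − 6Σd² / [n(n²−1)] = 1 − 6×8 / (6×35) = 1 − 48/210 ≈ 0.7714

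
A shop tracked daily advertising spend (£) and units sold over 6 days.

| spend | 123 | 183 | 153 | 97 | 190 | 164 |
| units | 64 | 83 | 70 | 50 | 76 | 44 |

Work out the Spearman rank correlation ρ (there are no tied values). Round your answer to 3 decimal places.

Rank spend: 2, 5, 3, 1, 6, 4
Rank units: 3, 6, 4, 2, 5, 1
d = rank(spend) − rank(units): -1, -1, -1, -1, 1, 3; Σd² = 14
ρ = 1 − 6Σd² / [n(n²−1)] = 1 − 6×14 / (6×35) = 1 − 84/210 ≈ 0.600

0.600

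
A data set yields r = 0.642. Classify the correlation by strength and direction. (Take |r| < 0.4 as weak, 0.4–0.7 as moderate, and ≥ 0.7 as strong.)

moderate positive

r = 0.642 > 0 so the relationship is positive.
|r| = 0.642, which falls in the moderate range.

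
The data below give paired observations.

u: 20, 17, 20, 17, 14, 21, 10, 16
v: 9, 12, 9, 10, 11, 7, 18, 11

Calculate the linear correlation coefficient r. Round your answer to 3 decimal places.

n = 8, Σu = 135, Σv = 87, Σu² = 2371, Σv² = 1021, Σuv = 1391
nΣuv − ΣuΣv = 11128 − 11745 = -617
nΣu² − (Σu)² = 18968 − 18225 = 743; nΣv² − (Σv)² = 8168 − 7569 = 599
r = -617 / √(743 × 599) = -617 / 667.1259 ≈ -0.925

-0.925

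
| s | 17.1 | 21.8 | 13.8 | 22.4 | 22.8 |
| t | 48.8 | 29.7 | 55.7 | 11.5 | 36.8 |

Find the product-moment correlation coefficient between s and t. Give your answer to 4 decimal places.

-0.8266

n = 5, Σs = 97.9, Σt = 182.5, Σs² = 1979.69, Σt² = 7852.51, Σst = 3347.24
nΣst − ΣsΣt = 16736.2 − 17866.75 = -1130.55
nΣs² − (Σs)² = 9898.45 − 9584.41 = 314.04; nΣt² − (Σt)² = 39262.55 − 33306.25 = 5956.3
r = -1130.55 / √(314.04 × 5956.3) = -1130.55 / 1367.6683 ≈ -0.8266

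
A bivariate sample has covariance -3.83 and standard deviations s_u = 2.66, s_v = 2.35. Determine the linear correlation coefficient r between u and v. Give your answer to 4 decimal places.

r = Cov(u,v) / (s_u · s_v) = -3.83 / (2.66 × 2.35)
  = -3.83 / 6.2510 ≈ -0.6127

-0.6127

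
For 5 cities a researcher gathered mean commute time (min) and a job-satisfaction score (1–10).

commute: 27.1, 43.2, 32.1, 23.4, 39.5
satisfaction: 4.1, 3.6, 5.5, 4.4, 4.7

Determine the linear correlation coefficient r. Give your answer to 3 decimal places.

n = 5, Σx = 165.3, Σy = 22.3, Σx² = 5738.87, Σy² = 101.47, Σxy = 731.79
nΣxy − ΣxΣy = 3658.95 − 3686.19 = -27.24
nΣx² − (Σx)² = 28694.35 − 27324.09 = 1370.26; nΣy² − (Σy)² = 507.35 − 497.29 = 10.06
r = -27.24 / √(1370.26 × 10.06) = -27.24 / 117.4088 ≈ -0.232

-0.232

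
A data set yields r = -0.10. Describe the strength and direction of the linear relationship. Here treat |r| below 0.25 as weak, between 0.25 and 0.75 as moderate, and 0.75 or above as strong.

r = -0.10 < 0 so the relationship is negative.
|r| = 0.10, which falls in the weak range.

weak negative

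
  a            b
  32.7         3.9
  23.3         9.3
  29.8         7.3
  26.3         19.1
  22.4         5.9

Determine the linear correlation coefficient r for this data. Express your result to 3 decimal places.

n = 5, Σa = 134.5, Σb = 45.5, Σa² = 3693.67, Σb² = 554.61, Σab = 1196.25
nΣab − ΣaΣb = 5981.25 − 6119.75 = -138.5
nΣa² − (Σa)² = 18468.35 − 18090.25 = 378.1; nΣb² − (Σb)² = 2773.05 − 2070.25 = 702.8
r = -138.5 / √(378.1 × 702.8) = -138.5 / 515.4888 ≈ -0.269

-0.269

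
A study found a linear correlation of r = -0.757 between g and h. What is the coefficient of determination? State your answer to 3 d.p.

r² = (-0.757)² = 0.573

0.573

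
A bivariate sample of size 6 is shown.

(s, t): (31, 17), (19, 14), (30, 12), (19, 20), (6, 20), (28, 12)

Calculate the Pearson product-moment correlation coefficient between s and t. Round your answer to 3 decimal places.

n = 6, Σs = 133, Σt = 95, Σs² = 3403, Σt² = 1573, Σst = 1989
nΣst − ΣsΣt = 11934 − 12635 = -701
nΣs² − (Σs)² = 20418 − 17689 = 2729; nΣt² − (Σt)² = 9438 − 9025 = 413
r = -701 / √(2729 × 413) = -701 / 1061.6388 ≈ -0.660

-0.660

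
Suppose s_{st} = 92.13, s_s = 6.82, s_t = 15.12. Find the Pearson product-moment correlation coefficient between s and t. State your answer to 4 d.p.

0.8934

r = Cov(s,t) / (s_s · s_t) = 92.13 / (6.82 × 15.12)
  = 92.13 / 103.1184 ≈ 0.8934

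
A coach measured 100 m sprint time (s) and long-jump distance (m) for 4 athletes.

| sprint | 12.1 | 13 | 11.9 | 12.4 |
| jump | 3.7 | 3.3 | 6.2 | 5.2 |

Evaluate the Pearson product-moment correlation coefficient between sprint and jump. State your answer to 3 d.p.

-0.677

n = 4, Σx = 49.4, Σy = 18.4, Σx² = 610.78, Σy² = 90.06, Σxy = 225.93
nΣxy − ΣxΣy = 903.72 − 908.96 = -5.24
nΣx² − (Σx)² = 2443.12 − 2440.36 = 2.76; nΣy² − (Σy)² = 360.24 − 338.56 = 21.68
r = -5.24 / √(2.76 × 21.68) = -5.24 / 7.7354 ≈ -0.677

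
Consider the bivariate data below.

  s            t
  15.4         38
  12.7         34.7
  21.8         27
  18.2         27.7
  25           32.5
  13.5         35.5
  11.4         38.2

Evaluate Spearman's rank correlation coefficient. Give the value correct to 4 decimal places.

-0.7500

Rank s: 4, 2, 6, 5, 7, 3, 1
Rank t: 6, 4, 1, 2, 3, 5, 7
d = rank(s) − rank(t): -2, -2, 5, 3, 4, -2, -6; Σd² = 98
ρ = 1 − 6Σd² / [n(n²−1)] = 1 − 6×98 / (7×48) = 1 − 588/336 ≈ -0.7500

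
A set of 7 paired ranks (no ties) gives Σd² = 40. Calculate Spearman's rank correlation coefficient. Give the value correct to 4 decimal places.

ρ = 1 − 6Σd² / [n(n²−1)] = 1 − 6×40 / (7×48)
  = 1 − 240/336 = 1 − 0.71429 ≈ 0.2857

0.2857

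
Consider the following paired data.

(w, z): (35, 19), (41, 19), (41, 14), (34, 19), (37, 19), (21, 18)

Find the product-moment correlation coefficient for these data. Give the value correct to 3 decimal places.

n = 6, Σw = 209, Σz = 108, Σw² = 7553, Σz² = 1964, Σwz = 3745
nΣwz − ΣwΣz = 22470 − 22572 = -102
nΣw² − (Σw)² = 45318 − 43681 = 1637; nΣz² − (Σz)² = 11784 − 11664 = 120
r = -102 / √(1637 × 120) = -102 / 443.2155 ≈ -0.230

-0.230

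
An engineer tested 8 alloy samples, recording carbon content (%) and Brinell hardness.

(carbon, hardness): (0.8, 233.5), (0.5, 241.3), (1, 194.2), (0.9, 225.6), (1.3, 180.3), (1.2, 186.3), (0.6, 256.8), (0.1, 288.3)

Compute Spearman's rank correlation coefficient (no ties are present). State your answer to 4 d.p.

-0.9762

Rank carbon: 4, 2, 6, 5, 8, 7, 3, 1
Rank hardness: 5, 6, 3, 4, 1, 2, 7, 8
d = rank(carbon) − rank(hardness): -1, -4, 3, 1, 7, 5, -4, -7; Σd² = 166
ρ = 1 − 6Σd² / [n(n²−1)] = 1 − 6×166 / (8×63) = 1 − 996/504 ≈ -0.9762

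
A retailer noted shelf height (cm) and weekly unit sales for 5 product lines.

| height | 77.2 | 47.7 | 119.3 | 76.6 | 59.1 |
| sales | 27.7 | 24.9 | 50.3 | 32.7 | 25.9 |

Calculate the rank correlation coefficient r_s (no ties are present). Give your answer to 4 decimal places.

Rank height: 4, 1, 5, 3, 2
Rank sales: 3, 1, 5, 4, 2
d = rank(height) − rank(sales): 1, 0, 0, -1, 0; Σd² = 2
ρ = 1 − 6Σd² / [n(n²−1)] = 1 − 6×2 / (5×24) = 1 − 12/120 ≈ 0.9000

0.9000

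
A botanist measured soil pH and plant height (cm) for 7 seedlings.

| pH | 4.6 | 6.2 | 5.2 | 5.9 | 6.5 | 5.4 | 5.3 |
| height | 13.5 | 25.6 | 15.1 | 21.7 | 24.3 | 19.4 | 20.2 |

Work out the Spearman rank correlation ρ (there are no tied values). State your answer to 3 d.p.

0.929

Rank pH: 1, 6, 2, 5, 7, 4, 3
Rank height: 1, 7, 2, 5, 6, 3, 4
d = rank(pH) − rank(height): 0, -1, 0, 0, 1, 1, -1; Σd² = 4
ρ = 1 − 6Σd² / [n(n²−1)] = 1 − 6×4 / (7×48) = 1 − 24/336 ≈ 0.929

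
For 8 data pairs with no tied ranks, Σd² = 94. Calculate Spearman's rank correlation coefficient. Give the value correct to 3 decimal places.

-0.119

ρ = 1 − 6Σd² / [n(n²−1)] = 1 − 6×94 / (8×63)
  = 1 − 564/504 = 1 − 1.1190 ≈ -0.119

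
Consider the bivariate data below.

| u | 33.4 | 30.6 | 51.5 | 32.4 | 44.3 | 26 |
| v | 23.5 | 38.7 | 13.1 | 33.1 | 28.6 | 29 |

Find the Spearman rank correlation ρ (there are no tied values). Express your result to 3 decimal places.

-0.771

Rank u: 4, 2, 6, 3, 5, 1
Rank v: 2, 6, 1, 5, 3, 4
d = rank(u) − rank(v): 2, -4, 5, -2, 2, -3; Σd² = 62
ρ = 1 − 6Σd² / [n(n²−1)] = 1 − 6×62 / (6×35) = 1 − 372/210 ≈ -0.771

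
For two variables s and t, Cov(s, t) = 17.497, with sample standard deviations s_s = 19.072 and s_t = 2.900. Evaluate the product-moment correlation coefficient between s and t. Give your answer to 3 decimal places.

0.316

r = Cov(s,t) / (s_s · s_t) = 17.497 / (19.072 × 2.900)
  = 17.497 / 55.3088 ≈ 0.316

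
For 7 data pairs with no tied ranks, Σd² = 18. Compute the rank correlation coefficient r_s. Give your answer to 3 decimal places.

ρ = 1 − 6Σd² / [n(n²−1)] = 1 − 6×18 / (7×48)
  = 1 − 108/336 = 1 − 0.3214 ≈ 0.679

0.679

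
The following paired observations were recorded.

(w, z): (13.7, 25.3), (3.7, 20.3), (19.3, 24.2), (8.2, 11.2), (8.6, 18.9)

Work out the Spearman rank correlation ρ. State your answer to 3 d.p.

Rank w: 4, 1, 5, 2, 3
Rank z: 5, 3, 4, 1, 2
d = rank(w) − rank(z): -1, -2, 1, 1, 1; Σd² = 8
ρ = 1 − 6Σd² / [n(n²−1)] = 1 − 6×8 / (5×24) = 1 − 48/120 ≈ 0.600

0.600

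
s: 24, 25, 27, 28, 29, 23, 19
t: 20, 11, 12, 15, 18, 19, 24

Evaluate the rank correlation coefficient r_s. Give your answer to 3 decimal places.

-0.607

Rank s: 3, 4, 5, 6, 7, 2, 1
Rank t: 6, 1, 2, 3, 4, 5, 7
d = rank(s) − rank(t): -3, 3, 3, 3, 3, -3, -6; Σd² = 90
ρ = 1 − 6Σd² / [n(n²−1)] = 1 − 6×90 / (7×48) = 1 − 540/336 ≈ -0.607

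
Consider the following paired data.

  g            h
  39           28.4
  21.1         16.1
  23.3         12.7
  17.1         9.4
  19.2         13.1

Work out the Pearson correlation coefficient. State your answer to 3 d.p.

0.963

n = 5, Σg = 119.7, Σh = 79.7, Σg² = 3170.15, Σh² = 1487.03, Σgh = 2155.48
nΣgh − ΣgΣh = 10777.4 − 9540.09 = 1237.31
nΣg² − (Σg)² = 15850.75 − 14328.09 = 1522.66; nΣh² − (Σh)² = 7435.15 − 6352.09 = 1083.06
r = 1237.31 / √(1522.66 × 1083.06) = 1237.31 / 1284.1854 ≈ 0.963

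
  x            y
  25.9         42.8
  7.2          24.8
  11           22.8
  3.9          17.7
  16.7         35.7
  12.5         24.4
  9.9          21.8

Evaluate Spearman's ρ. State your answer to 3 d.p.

0.786

Rank x: 7, 2, 4, 1, 6, 5, 3
Rank y: 7, 5, 3, 1, 6, 4, 2
d = rank(x) − rank(y): 0, -3, 1, 0, 0, 1, 1; Σd² = 12
ρ = 1 − 6Σd² / [n(n²−1)] = 1 − 6×12 / (7×48) = 1 − 72/336 ≈ 0.786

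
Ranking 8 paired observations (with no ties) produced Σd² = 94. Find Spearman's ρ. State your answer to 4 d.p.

-0.1190

ρ = 1 − 6Σd² / [n(n²−1)] = 1 − 6×94 / (8×63)
  = 1 − 564/504 = 1 − 1.11905 ≈ -0.1190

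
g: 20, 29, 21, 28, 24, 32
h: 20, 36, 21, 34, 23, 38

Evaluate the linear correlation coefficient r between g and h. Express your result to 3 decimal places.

n = 6, Σg = 154, Σh = 172, Σg² = 4066, Σh² = 5266, Σgh = 4605
nΣgh − ΣgΣh = 27630 − 26488 = 1142
nΣg² − (Σg)² = 24396 − 23716 = 680; nΣh² − (Σh)² = 31596 − 29584 = 2012
r = 1142 / √(680 × 2012) = 1142 / 1169.6837 ≈ 0.976

0.976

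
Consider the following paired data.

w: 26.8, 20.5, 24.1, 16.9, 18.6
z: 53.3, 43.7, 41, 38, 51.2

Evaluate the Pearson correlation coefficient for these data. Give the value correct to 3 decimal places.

n = 5, Σw = 106.9, Σz = 227.2, Σw² = 2350.87, Σz² = 10497.02, Σwz = 4906.91
nΣwz − ΣwΣz = 24534.55 − 24287.68 = 246.87
nΣw² − (Σw)² = 11754.35 − 11427.61 = 326.74; nΣz² − (Σz)² = 52485.1 − 51619.84 = 865.26
r = 246.87 / √(326.74 × 865.26) = 246.87 / 531.7096 ≈ 0.464

0.464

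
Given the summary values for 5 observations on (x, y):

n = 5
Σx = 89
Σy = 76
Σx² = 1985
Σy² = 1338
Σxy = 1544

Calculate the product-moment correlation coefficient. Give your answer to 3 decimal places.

r = (nΣxy − ΣxΣy) / √[(nΣx² − (Σx)²)(nΣy² − (Σy)²)]
Numerator: 5×1544 − 89×76 = 956
Denominator: √[(9925 − 7921)(6690 − 5776)] = √[2004 × 914] = 1353.3869
r = 956 / 1353.3869 ≈ 0.706

0.706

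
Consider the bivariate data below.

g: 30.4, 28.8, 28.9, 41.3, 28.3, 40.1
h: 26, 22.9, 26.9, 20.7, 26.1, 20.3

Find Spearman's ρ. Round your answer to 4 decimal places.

Rank g: 4, 2, 3, 6, 1, 5
Rank h: 4, 3, 6, 2, 5, 1
d = rank(g) − rank(h): 0, -1, -3, 4, -4, 4; Σd² = 58
ρ = 1 − 6Σd² / [n(n²−1)] = 1 − 6×58 / (6×35) = 1 − 348/210 ≈ -0.6571

-0.6571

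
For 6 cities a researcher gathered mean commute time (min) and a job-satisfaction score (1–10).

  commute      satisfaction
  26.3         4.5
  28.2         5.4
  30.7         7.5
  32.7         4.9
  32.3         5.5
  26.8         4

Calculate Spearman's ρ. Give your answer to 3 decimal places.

Rank commute: 1, 3, 4, 6, 5, 2
Rank satisfaction: 2, 4, 6, 3, 5, 1
d = rank(commute) − rank(satisfaction): -1, -1, -2, 3, 0, 1; Σd² = 16
ρ = 1 − 6Σd² / [n(n²−1)] = 1 − 6×16 / (6×35) = 1 − 96/210 ≈ 0.543

0.543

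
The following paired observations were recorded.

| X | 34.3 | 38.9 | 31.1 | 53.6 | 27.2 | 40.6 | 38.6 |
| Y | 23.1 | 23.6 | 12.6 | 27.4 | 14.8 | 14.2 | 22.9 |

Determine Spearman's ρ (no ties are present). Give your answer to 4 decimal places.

0.5357

Rank X: 3, 5, 2, 7, 1, 6, 4
Rank Y: 5, 6, 1, 7, 3, 2, 4
d = rank(X) − rank(Y): -2, -1, 1, 0, -2, 4, 0; Σd² = 26
ρ = 1 − 6Σd² / [n(n²−1)] = 1 − 6×26 / (7×48) = 1 − 156/336 ≈ 0.5357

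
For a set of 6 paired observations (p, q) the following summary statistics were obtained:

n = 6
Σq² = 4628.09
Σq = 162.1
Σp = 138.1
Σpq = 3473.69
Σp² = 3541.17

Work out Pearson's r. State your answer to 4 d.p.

-0.8569

r = (nΣpq − ΣpΣq) / √[(nΣp² − (Σp)²)(nΣq² − (Σq)²)]
Numerator: 6×3473.69 − 138.1×162.1 = -1543.87
Denominator: √[(21247.02 − 19071.61)(27768.54 − 26276.41)] = √[2175.41 × 1492.13] = 1801.6644
r = -1543.87 / 1801.6644 ≈ -0.8569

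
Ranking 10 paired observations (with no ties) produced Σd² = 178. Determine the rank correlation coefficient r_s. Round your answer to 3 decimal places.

ρ = 1 − 6Σd² / [n(n²−1)] = 1 − 6×178 / (10×99)
  = 1 − 1068/990 = 1 − 1.0788 ≈ -0.079

-0.079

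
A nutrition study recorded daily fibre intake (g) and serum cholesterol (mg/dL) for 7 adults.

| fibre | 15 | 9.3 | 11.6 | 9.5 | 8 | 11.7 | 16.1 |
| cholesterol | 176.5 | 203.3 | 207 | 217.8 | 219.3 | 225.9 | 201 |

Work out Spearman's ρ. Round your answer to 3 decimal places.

-0.500

Rank fibre: 6, 2, 4, 3, 1, 5, 7
Rank cholesterol: 1, 3, 4, 5, 6, 7, 2
d = rank(fibre) − rank(cholesterol): 5, -1, 0, -2, -5, -2, 5; Σd² = 84
ρ = 1 − 6Σd² / [n(n²−1)] = 1 − 6×84 / (7×48) = 1 − 504/336 ≈ -0.500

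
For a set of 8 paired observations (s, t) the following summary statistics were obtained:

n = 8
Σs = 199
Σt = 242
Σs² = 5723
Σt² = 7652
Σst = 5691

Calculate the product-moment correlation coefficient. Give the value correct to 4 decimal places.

-0.6495

r = (nΣst − ΣsΣt) / √[(nΣs² − (Σs)²)(nΣt² − (Σt)²)]
Numerator: 8×5691 − 199×242 = -2630
Denominator: √[(45784 − 39601)(61216 − 58564)] = √[6183 × 2652] = 4049.3599
r = -2630 / 4049.3599 ≈ -0.6495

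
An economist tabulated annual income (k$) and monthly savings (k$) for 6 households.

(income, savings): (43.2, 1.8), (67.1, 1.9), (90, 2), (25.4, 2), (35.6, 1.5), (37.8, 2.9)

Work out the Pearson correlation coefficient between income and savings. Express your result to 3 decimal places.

n = 6, Σx = 299.1, Σy = 12.1, Σx² = 17810.01, Σy² = 25.51, Σxy = 599.07
nΣxy − ΣxΣy = 3594.42 − 3619.11 = -24.69
nΣx² − (Σx)² = 106860.06 − 89460.81 = 17399.25; nΣy² − (Σy)² = 153.06 − 146.41 = 6.65
r = -24.69 / √(17399.25 × 6.65) = -24.69 / 340.1544 ≈ -0.073

-0.073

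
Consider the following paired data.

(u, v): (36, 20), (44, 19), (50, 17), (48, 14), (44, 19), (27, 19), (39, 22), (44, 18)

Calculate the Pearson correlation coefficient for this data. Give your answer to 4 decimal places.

n = 8, Σu = 332, Σv = 148, Σu² = 14158, Σv² = 2776, Σuv = 6077
nΣuv − ΣuΣv = 48616 − 49136 = -520
nΣu² − (Σu)² = 113264 − 110224 = 3040; nΣv² − (Σv)² = 22208 − 21904 = 304
r = -520 / √(3040 × 304) = -520 / 961.3324 ≈ -0.5409

-0.5409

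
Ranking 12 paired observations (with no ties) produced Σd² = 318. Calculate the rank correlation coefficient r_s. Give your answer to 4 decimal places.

ρ = 1 − 6Σd² / [n(n²−1)] = 1 − 6×318 / (12×143)
  = 1 − 1908/1716 = 1 − 1.11189 ≈ -0.1119

-0.1119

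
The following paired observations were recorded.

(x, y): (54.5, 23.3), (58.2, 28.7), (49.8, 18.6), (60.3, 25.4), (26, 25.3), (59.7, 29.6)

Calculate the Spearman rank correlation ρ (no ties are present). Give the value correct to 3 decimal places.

0.657

Rank x: 3, 4, 2, 6, 1, 5
Rank y: 2, 5, 1, 4, 3, 6
d = rank(x) − rank(y): 1, -1, 1, 2, -2, -1; Σd² = 12
ρ = 1 − 6Σd² / [n(n²−1)] = 1 − 6×12 / (6×35) = 1 − 72/210 ≈ 0.657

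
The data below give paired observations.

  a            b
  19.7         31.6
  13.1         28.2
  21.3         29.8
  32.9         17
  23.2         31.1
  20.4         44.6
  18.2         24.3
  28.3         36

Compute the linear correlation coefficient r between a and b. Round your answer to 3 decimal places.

-0.266

n = 8, Σa = 177.1, Σb = 242.6, Σa² = 4182.33, Σb² = 7813.7, Σab = 5278.4
nΣab − ΣaΣb = 42227.2 − 42964.46 = -737.26
nΣa² − (Σa)² = 33458.64 − 31364.41 = 2094.23; nΣb² − (Σb)² = 62509.6 − 58854.76 = 3654.84
r = -737.26 / √(2094.23 × 3654.84) = -737.26 / 2766.6000 ≈ -0.266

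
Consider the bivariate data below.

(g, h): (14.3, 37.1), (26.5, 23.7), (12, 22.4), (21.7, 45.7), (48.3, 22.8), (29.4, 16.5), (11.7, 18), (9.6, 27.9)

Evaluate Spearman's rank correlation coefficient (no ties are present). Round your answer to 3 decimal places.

Rank g: 4, 6, 3, 5, 8, 7, 2, 1
Rank h: 7, 5, 3, 8, 4, 1, 2, 6
d = rank(g) − rank(h): -3, 1, 0, -3, 4, 6, 0, -5; Σd² = 96
ρ = 1 − 6Σd² / [n(n²−1)] = 1 − 6×96 / (8×63) = 1 − 576/504 ≈ -0.143

-0.143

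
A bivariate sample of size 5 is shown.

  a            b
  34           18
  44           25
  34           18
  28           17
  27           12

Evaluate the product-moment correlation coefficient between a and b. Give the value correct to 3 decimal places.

n = 5, Σa = 167, Σb = 90, Σa² = 5761, Σb² = 1706, Σab = 3124
nΣab − ΣaΣb = 15620 − 15030 = 590
nΣa² − (Σa)² = 28805 − 27889 = 916; nΣb² − (Σb)² = 8530 − 8100 = 430
r = 590 / √(916 × 430) = 590 / 627.5986 ≈ 0.940

0.940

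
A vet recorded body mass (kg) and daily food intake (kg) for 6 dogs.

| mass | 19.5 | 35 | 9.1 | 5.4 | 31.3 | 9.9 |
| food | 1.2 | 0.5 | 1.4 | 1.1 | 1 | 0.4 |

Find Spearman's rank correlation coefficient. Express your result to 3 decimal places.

Rank mass: 4, 6, 2, 1, 5, 3
Rank food: 5, 2, 6, 4, 3, 1
d = rank(mass) − rank(food): -1, 4, -4, -3, 2, 2; Σd² = 50
ρ = 1 − 6Σd² / [n(n²−1)] = 1 − 6×50 / (6×35) = 1 − 300/210 ≈ -0.429

-0.429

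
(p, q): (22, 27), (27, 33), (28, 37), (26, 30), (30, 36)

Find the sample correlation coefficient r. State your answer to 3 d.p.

0.916

n = 5, Σp = 133, Σq = 163, Σp² = 3573, Σq² = 5383, Σpq = 4381
nΣpq − ΣpΣq = 21905 − 21679 = 226
nΣp² − (Σp)² = 17865 − 17689 = 176; nΣq² − (Σq)² = 26915 − 26569 = 346
r = 226 / √(176 × 346) = 226 / 246.7711 ≈ 0.916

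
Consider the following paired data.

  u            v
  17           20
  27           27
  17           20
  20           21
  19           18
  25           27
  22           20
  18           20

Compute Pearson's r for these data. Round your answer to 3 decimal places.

0.870

n = 8, Σu = 165, Σv = 173, Σu² = 3501, Σv² = 3823, Σuv = 3646
nΣuv − ΣuΣv = 29168 − 28545 = 623
nΣu² − (Σu)² = 28008 − 27225 = 783; nΣv² − (Σv)² = 30584 − 29929 = 655
r = 623 / √(783 × 655) = 623 / 716.1459 ≈ 0.870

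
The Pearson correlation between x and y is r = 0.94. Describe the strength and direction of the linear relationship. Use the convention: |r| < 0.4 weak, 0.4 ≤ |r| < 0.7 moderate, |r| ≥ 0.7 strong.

r = 0.94 > 0 so the relationship is positive.
|r| = 0.94, which falls in the strong range.

strong positive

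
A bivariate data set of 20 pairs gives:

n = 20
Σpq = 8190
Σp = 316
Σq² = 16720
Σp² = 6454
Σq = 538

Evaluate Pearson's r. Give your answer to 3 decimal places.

-0.171

r = (nΣpq − ΣpΣq) / √[(nΣp² − (Σp)²)(nΣq² − (Σq)²)]
Numerator: 20×8190 − 316×538 = -6208
Denominator: √[(129080 − 99856)(334400 − 289444)] = √[29224 × 44956] = 36246.2983
r = -6208 / 36246.2983 ≈ -0.171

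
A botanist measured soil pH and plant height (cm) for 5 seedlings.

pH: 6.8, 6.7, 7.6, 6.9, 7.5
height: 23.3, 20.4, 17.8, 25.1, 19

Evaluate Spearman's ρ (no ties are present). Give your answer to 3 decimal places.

-0.600

Rank pH: 2, 1, 5, 3, 4
Rank height: 4, 3, 1, 5, 2
d = rank(pH) − rank(height): -2, -2, 4, -2, 2; Σd² = 32
ρ = 1 − 6Σd² / [n(n²−1)] = 1 − 6×32 / (5×24) = 1 − 192/120 ≈ -0.600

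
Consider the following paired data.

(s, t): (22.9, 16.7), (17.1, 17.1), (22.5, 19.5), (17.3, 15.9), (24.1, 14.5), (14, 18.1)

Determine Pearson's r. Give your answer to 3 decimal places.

-0.252

n = 6, Σs = 117.9, Σt = 101.8, Σs² = 2399.17, Σt² = 1742.22, Σst = 1991.51
nΣst − ΣsΣt = 11949.06 − 12002.22 = -53.16
nΣs² − (Σs)² = 14395.02 − 13900.41 = 494.61; nΣt² − (Σt)² = 10453.32 − 10363.24 = 90.08
r = -53.16 / √(494.61 × 90.08) = -53.16 / 211.0793 ≈ -0.252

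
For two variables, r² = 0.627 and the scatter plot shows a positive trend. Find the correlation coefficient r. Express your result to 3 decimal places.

|r| = √0.627 = 0.792
The association is positive, so r = 0.792.

0.792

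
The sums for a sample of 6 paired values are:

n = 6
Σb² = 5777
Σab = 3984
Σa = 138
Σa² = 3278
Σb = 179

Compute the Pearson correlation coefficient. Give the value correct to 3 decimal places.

-0.624

r = (nΣab − ΣaΣb) / √[(nΣa² − (Σa)²)(nΣb² − (Σb)²)]
Numerator: 6×3984 − 138×179 = -798
Denominator: √[(19668 − 19044)(34662 − 32041)] = √[624 × 2621] = 1278.8682
r = -798 / 1278.8682 ≈ -0.624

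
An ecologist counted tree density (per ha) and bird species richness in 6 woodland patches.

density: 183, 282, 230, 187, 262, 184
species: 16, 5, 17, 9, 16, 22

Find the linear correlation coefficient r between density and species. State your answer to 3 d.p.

n = 6, Σx = 1328, Σy = 85, Σx² = 303382, Σy² = 1391, Σxy = 18171
nΣxy − ΣxΣy = 109026 − 112880 = -3854
nΣx² − (Σx)² = 1820292 − 1763584 = 56708; nΣy² − (Σy)² = 8346 − 7225 = 1121
r = -3854 / √(56708 × 1121) = -3854 / 7973.0589 ≈ -0.483

-0.483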